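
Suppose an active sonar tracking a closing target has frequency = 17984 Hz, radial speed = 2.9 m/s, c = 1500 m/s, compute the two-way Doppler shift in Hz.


fd = 2*f*v/c = 2 * 17984 * 2.9 / 1500 = 69.54

69.54 Hz


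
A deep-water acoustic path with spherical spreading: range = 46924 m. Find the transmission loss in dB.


93.43 dB


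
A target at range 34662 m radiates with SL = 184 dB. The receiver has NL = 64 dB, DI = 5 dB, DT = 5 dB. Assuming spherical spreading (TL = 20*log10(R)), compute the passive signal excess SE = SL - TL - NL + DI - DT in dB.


29.2 dB


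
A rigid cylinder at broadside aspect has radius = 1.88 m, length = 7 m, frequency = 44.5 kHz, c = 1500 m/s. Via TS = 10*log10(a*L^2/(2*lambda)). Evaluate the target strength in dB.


lambda = 1500/44500 = 0.03371 m
TS = 10*log10(1.88*7^2/(2*0.03371)) = 31.36

31.36 dB


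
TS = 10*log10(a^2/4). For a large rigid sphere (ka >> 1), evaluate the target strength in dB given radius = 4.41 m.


TS = 10*log10(4.41^2 / 4) = 10*log10(4.862025) = 6.87

6.87 dB


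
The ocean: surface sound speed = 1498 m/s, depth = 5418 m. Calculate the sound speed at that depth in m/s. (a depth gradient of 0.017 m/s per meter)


c = 1498 + 0.017 * 5418 = 1590.106

1590.106 m/s


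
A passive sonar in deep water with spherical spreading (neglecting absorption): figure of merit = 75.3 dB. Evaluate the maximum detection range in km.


5.82 km


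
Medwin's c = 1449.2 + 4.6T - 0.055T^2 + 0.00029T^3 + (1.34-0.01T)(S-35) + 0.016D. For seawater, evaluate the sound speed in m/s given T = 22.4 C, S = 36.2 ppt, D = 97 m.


1530.79 m/s


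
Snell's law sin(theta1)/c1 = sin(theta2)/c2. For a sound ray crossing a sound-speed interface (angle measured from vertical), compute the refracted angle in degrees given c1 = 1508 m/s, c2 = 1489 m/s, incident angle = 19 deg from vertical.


sin(theta2) = (c2/c1)*sin(theta1) = (1489/1508)*sin(19 deg) = 0.32147
theta2 = arcsin(0.32147) = 18.75

18.75 deg


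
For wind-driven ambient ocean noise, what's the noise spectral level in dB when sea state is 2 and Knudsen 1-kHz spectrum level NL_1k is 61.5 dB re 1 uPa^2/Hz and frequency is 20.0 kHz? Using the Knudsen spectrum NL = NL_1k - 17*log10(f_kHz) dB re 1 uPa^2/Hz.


NL = NL_1k - 17*log10(f_kHz) = 61.5 - 17*log10(20.0) = 61.5 - (22.12) = 39.38

39.38 dB


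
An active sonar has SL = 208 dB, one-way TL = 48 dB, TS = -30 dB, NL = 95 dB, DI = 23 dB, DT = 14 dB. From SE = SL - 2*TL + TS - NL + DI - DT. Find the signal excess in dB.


-4 dB


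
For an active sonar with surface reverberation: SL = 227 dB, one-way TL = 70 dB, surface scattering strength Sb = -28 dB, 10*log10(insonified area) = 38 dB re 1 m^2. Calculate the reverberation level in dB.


97 dB


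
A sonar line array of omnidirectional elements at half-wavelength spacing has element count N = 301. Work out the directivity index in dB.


DI = 10*log10(301) = 24.79

24.79 dB


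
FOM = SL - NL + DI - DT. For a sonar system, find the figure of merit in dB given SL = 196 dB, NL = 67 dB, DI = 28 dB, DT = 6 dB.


151 dB


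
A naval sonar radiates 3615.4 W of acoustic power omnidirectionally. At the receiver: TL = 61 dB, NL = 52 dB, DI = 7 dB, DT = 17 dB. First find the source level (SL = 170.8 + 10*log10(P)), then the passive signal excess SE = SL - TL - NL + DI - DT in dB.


Step 1: SL = 170.8 + 10*log10(3615.4) = 206.38 dB
Step 2: SE = SL - TL - NL + DI - DT = 206.38 - 61 - 52 + 7 - 17 = 83.38

83.38 dB


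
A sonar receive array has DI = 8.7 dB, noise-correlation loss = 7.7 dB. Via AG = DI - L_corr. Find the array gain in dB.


AG = DI - L_corr = 8.7 - 7.7 = 1.0

1.0 dB


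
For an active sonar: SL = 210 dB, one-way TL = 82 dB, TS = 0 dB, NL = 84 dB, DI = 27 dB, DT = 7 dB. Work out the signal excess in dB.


-18 dB


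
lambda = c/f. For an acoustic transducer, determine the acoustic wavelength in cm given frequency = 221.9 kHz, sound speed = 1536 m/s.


0.69 cm


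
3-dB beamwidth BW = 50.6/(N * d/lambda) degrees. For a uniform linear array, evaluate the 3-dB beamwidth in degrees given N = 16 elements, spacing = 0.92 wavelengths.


BW = 50.6 / (16 * 0.92) = 50.6 / 14.72 = 3.44

3.44 deg


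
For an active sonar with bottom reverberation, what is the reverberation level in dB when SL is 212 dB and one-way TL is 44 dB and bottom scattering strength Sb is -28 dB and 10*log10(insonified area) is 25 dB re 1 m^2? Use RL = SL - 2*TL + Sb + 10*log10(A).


RL = SL - 2*TL + Sb + 10*log10(A) = 212 - 2*44 + (-28) + 25 = 121

121 dB


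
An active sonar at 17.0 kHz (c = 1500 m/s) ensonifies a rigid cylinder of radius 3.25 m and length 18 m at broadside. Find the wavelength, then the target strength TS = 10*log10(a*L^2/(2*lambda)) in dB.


Step 1: lambda = c/f = 1500/17000 = 0.08824 m
Step 2: TS = 10*log10(a*L^2/(2*lambda)) = 10*log10(3.25*18^2/(2*0.08824)) = 37.76

37.76 dB


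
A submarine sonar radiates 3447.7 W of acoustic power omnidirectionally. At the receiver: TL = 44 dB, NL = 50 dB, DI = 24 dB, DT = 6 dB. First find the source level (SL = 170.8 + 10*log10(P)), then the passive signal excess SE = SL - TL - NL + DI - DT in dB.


Step 1: SL = 170.8 + 10*log10(3447.7) = 206.18 dB
Step 2: SE = SL - TL - NL + DI - DT = 206.18 - 44 - 50 + 24 - 6 = 130.18

130.18 dB


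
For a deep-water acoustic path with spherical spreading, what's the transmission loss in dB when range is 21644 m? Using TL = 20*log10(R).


86.71 dB


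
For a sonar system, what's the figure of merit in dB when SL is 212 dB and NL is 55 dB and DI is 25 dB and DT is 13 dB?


FOM = SL - NL + DI - DT = 212 - 55 + 25 - 13 = 169

169 dB


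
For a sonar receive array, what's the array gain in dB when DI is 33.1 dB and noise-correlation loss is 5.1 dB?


AG = DI - L_corr = 33.1 - 5.1 = 28.0

28.0 dB


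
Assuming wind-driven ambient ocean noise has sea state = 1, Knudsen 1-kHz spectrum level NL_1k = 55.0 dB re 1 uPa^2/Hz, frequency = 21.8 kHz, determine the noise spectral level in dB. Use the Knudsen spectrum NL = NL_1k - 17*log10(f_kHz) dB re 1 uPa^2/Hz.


NL = NL_1k - 17*log10(f_kHz) = 55.0 - 17*log10(21.8) = 55.0 - (22.75) = 32.25

32.25 dB


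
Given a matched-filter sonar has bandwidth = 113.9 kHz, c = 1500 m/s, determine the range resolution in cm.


dR = c/(2*BW) = 1500 / (2 * 113.9e3) = 0.0066 m = 0.66 cm

0.66 cm


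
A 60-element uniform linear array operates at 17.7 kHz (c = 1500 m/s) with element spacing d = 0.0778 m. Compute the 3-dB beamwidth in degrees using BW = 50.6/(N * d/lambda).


Step 1: lambda = 1500/17700 = 0.08475 m
Step 2: d/lambda = 0.0778/0.08475 = 0.918
Step 3: BW = 50.6/(N * d/lambda) = 50.6/(60 * 0.918) = 0.92

0.92 deg


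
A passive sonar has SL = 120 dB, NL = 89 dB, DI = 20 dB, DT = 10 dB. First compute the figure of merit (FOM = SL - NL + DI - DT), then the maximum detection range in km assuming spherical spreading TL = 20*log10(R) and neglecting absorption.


Step 1: FOM = SL - NL + DI - DT = 120 - 89 + 20 - 10 = 41 dB
Step 2: at max range FOM = TL = 20*log10(R), so R = 10^(41/20) = 112.2 m = 0.11 km

0.11 km


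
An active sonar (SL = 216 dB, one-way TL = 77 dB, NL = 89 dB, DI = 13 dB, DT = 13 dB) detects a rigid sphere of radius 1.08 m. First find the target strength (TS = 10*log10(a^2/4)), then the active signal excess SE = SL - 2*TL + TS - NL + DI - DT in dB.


Step 1: TS = 10*log10(1.08^2/4) = -5.35 dB
Step 2: SE = SL - 2*TL + TS - NL + DI - DT = 216 - 2*77 + (-5.35) - 89 + 13 - 13 = -32.35

-32.35 dB


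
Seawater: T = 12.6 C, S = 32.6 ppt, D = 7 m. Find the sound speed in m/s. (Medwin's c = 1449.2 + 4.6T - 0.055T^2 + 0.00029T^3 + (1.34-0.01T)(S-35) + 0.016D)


c = 1449.2 + 4.6*12.6 - 0.055*12.6^2 + 0.00029*12.6^3 + (1.34 - 0.01*12.6)*(32.6 - 35) + 0.016*7 = 1496.21

1496.21 m/s


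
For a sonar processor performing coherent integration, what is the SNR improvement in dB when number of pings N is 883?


Gain = 10*log10(883) = 29.46

29.46 dB


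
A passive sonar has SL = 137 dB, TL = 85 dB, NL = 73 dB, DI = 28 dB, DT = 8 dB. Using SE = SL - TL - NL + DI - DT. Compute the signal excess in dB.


SE = SL - TL - NL + DI - DT = 137 - 85 - 73 + 28 - 8 = -1

-1 dB


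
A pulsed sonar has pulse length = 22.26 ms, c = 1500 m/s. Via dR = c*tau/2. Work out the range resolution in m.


16.695 m


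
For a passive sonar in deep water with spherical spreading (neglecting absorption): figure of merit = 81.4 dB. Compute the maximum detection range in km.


11.75 km


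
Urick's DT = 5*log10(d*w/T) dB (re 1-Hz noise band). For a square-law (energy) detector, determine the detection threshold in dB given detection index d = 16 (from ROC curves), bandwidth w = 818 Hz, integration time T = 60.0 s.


11.69 dB


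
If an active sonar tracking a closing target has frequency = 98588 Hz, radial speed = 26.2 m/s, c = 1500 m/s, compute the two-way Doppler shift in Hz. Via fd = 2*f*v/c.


3444.01 Hz


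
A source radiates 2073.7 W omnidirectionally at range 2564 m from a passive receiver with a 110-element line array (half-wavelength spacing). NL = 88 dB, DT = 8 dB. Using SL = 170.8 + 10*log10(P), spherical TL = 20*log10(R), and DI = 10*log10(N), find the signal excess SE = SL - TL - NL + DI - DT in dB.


60.2 dB


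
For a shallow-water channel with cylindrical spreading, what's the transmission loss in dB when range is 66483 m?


TL = 10*log10(66483) = 48.23

48.23 dB


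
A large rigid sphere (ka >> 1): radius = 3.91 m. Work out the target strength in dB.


5.82 dB


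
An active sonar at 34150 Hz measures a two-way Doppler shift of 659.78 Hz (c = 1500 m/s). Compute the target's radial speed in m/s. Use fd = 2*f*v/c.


14.49 m/s


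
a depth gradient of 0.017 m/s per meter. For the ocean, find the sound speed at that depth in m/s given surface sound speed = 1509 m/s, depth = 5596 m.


c = 1509 + 0.017 * 5596 = 1604.132

1604.132 m/s


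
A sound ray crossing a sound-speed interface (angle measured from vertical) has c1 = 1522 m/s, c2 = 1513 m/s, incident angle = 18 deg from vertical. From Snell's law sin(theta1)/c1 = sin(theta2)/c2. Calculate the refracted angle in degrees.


sin(theta2) = (c2/c1)*sin(theta1) = (1513/1522)*sin(18 deg) = 0.30719
theta2 = arcsin(0.30719) = 17.89

17.89 deg


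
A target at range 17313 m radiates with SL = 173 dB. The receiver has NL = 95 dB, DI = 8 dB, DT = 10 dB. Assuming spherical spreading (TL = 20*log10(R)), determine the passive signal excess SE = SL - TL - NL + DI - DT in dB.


Step 1: TL = 20*log10(17313) = 84.77 dB
Step 2: SE = 173 - 84.77 - 95 + 8 - 10 = -8.77

-8.77 dB


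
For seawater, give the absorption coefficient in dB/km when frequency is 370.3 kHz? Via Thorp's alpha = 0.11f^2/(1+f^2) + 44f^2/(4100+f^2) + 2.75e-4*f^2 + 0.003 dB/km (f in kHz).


80.544 dB/km


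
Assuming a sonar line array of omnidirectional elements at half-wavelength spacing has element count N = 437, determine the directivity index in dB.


DI = 10*log10(437) = 26.4

26.4 dB


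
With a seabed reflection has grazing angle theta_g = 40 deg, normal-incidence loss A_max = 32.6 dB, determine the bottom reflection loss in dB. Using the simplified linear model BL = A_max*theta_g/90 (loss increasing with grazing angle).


BL = A_max * theta_g / 90 = 32.6 * 40 / 90 = 14.49

14.49 dB


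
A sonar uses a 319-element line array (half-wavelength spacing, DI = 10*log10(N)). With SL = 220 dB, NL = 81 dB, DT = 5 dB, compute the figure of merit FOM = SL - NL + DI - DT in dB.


Step 1: DI = 10*log10(319) = 25.04 dB
Step 2: FOM = SL - NL + DI - DT = 220 - 81 + 25.04 - 5 = 159.04

159.04 dB


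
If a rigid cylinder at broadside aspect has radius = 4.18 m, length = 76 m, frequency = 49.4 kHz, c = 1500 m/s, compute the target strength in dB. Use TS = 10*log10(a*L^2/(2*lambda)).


lambda = 1500/49400 = 0.03036 m
TS = 10*log10(4.18*76^2/(2*0.03036)) = 55.99

55.99 dB


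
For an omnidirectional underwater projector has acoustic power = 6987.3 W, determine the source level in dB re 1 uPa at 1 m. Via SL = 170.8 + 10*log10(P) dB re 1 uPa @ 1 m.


209.24 dB


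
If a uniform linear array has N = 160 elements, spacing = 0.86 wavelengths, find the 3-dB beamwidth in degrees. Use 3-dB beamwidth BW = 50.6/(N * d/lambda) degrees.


0.37 deg


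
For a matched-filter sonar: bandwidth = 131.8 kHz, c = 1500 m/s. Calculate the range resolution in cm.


dR = c/(2*BW) = 1500 / (2 * 131.8e3) = 0.0057 m = 0.57 cm

0.57 cm


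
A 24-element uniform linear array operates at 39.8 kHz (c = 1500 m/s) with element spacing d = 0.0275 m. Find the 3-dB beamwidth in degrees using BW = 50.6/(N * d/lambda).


Step 1: lambda = 1500/39800 = 0.03769 m
Step 2: d/lambda = 0.0275/0.03769 = 0.7296
Step 3: BW = 50.6/(N * d/lambda) = 50.6/(24 * 0.7296) = 2.89

2.89 deg


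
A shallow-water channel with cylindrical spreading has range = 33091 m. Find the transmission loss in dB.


TL = 10*log10(33091) = 45.2

45.2 dB


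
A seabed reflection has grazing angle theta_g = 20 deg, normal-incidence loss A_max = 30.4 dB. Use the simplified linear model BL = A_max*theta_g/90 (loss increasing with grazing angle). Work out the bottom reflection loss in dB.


6.76 dB


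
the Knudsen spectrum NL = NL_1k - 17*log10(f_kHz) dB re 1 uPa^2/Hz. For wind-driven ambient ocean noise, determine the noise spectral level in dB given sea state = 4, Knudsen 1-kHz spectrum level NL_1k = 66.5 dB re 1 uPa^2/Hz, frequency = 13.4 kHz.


47.34 dB


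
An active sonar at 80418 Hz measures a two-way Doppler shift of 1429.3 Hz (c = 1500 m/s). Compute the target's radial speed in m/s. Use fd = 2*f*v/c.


From fd = 2*f*v/c, v = c*fd/(2*f) = 1500 * 1429.3 / (2*80418) = 13.33

13.33 m/s


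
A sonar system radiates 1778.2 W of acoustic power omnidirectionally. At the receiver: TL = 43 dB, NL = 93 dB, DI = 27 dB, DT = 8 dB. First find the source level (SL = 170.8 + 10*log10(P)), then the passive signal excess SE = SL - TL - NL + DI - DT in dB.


Step 1: SL = 170.8 + 10*log10(1778.2) = 203.3 dB
Step 2: SE = SL - TL - NL + DI - DT = 203.3 - 43 - 93 + 27 - 8 = 86.3

86.3 dB


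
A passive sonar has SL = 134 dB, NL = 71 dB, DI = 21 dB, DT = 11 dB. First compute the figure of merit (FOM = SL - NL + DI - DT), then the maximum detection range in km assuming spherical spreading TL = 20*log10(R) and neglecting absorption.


Step 1: FOM = SL - NL + DI - DT = 134 - 71 + 21 - 11 = 73 dB
Step 2: at max range FOM = TL = 20*log10(R), so R = 10^(73/20) = 4466.84 m = 4.47 km

4.47 km


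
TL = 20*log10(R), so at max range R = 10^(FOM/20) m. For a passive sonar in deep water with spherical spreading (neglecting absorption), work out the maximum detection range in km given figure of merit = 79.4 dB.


At max range FOM = TL, so 20*log10(R) = 79.4
R = 10^(79.4/20) = 9332.54 m = 9.33 km

9.33 km


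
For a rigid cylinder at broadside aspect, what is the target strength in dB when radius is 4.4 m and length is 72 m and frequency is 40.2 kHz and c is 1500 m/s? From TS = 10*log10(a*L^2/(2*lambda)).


lambda = 1500/40200 = 0.03731 m
TS = 10*log10(4.4*72^2/(2*0.03731)) = 54.85

54.85 dB


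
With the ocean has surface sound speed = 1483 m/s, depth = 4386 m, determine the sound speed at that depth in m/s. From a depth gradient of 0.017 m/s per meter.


c = 1483 + 0.017 * 4386 = 1557.562

1557.562 m/s


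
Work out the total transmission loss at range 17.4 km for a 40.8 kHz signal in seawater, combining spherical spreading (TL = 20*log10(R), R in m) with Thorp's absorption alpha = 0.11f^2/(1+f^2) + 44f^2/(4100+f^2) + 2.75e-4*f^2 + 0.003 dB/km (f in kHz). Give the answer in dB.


Step 1 (Thorp): alpha = 0.11*1664.64/(1+1664.64) + 44*1664.64/(4100+1664.64) + 2.75e-4*1664.64 + 0.003 = 13.2765 dB/km
Step 2: TL_spread = 20*log10(17400) = 84.81 dB
Step 3: TL_abs = alpha*R = 13.2765 * 17.4 = 231.01 dB
Step 4: TL_total = 84.81 + 231.01 = 315.82

315.82 dB


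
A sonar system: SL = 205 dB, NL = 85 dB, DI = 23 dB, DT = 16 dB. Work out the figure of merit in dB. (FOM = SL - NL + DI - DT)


FOM = SL - NL + DI - DT = 205 - 85 + 23 - 16 = 127

127 dB


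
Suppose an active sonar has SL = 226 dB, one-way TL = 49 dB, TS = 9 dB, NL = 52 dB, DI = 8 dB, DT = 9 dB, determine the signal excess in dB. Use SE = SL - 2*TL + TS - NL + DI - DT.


SE = SL - 2*TL + TS - NL + DI - DT = 226 - 2*49 + (9) - 52 + 8 - 9 = 84

84 dB


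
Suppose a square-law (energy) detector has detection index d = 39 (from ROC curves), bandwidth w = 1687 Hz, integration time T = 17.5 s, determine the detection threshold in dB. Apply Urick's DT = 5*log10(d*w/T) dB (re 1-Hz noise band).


DT = 5*log10(d*w/T) = 5*log10(39 * 1687 / 17.5) = 5*log10(3759.6) = 17.88

17.88 dB


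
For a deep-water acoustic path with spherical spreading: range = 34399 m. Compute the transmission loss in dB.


TL = 20*log10(34399) = 90.73

90.73 dB


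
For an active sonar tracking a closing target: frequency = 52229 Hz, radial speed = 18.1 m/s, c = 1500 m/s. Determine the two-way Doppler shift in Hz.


fd = 2*f*v/c = 2 * 52229 * 18.1 / 1500 = 1260.46

1260.46 Hz


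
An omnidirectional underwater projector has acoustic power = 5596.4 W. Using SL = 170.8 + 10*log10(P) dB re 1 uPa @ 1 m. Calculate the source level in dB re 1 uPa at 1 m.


SL = 170.8 + 10*log10(5596.4) = 170.8 + 37.48 = 208.28

208.28 dB


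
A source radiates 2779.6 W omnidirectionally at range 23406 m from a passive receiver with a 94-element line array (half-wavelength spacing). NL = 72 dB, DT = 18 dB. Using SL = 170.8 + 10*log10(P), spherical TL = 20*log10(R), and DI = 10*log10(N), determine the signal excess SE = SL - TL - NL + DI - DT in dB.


47.58 dB


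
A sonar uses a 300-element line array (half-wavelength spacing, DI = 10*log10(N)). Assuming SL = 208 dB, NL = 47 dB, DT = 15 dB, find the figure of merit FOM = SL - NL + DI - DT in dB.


Step 1: DI = 10*log10(300) = 24.77 dB
Step 2: FOM = SL - NL + DI - DT = 208 - 47 + 24.77 - 15 = 170.77

170.77 dB


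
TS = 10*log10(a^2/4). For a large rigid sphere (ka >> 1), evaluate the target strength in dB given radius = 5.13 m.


TS = 10*log10(5.13^2 / 4) = 10*log10(6.579225) = 8.18

8.18 dB


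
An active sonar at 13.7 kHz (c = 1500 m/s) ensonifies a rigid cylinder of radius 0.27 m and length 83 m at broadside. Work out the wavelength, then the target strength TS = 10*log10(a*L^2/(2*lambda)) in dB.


Step 1: lambda = c/f = 1500/13700 = 0.10949 m
Step 2: TS = 10*log10(a*L^2/(2*lambda)) = 10*log10(0.27*83^2/(2*0.10949)) = 39.29

39.29 dB


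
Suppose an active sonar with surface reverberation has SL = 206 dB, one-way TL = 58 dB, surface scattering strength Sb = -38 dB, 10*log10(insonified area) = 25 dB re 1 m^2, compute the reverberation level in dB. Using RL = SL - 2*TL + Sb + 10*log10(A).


RL = SL - 2*TL + Sb + 10*log10(A) = 206 - 2*58 + (-38) + 25 = 77

77 dB


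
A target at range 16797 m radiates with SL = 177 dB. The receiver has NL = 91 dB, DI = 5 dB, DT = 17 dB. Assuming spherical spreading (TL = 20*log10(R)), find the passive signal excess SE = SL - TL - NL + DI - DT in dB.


-10.5 dB


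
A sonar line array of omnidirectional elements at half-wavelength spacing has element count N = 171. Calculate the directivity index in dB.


DI = 10*log10(171) = 22.33

22.33 dB


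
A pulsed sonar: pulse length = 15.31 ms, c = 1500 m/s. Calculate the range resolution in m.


dR = c*tau/2 = 1500 * 15.31e-3 / 2 = 11.4825

11.4825 m


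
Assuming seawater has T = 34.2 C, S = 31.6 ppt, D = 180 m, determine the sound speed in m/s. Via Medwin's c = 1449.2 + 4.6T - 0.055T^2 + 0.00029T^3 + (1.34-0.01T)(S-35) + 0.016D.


c = 1449.2 + 4.6*34.2 - 0.055*34.2^2 + 0.00029*34.2^3 + (1.34 - 0.01*34.2)*(31.6 - 35) + 0.016*180 = 1553.28

1553.28 m/s


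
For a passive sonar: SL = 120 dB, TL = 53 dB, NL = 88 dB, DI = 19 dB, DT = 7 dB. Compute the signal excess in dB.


SE = SL - TL - NL + DI - DT = 120 - 53 - 88 + 19 - 7 = -9

-9 dB


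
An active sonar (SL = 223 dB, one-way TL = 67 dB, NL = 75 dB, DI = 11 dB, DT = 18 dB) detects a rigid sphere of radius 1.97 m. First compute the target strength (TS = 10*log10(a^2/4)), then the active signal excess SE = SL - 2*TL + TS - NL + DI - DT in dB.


Step 1: TS = 10*log10(1.97^2/4) = -0.13 dB
Step 2: SE = SL - 2*TL + TS - NL + DI - DT = 223 - 2*67 + (-0.13) - 75 + 11 - 18 = 6.87

6.87 dB


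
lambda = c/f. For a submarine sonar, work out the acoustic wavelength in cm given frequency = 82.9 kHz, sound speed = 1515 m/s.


lambda = c/f = 1515 / 82900 = 0.0183 m = 1.83 cm

1.83 cm


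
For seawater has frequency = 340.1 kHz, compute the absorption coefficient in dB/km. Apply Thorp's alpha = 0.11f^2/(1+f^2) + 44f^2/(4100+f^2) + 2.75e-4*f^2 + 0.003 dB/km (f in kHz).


74.415 dB/km


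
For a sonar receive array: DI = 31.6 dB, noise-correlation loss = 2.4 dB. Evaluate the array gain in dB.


AG = DI - L_corr = 31.6 - 2.4 = 29.2

29.2 dB


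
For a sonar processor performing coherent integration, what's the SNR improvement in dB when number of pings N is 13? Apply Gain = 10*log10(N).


Gain = 10*log10(13) = 11.14

11.14 dB


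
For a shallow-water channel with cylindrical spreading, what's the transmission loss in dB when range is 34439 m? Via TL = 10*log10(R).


TL = 10*log10(34439) = 45.37

45.37 dB


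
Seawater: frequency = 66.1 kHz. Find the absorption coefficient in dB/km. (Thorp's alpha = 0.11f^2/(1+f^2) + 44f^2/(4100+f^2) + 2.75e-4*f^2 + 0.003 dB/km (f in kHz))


f^2 = 4369.21
alpha = 0.11*4369.21/(1+4369.21) + 44*4369.21/(4100+4369.21) + 2.75e-4*4369.21 + 0.003 = 24.014

24.014 dB/km


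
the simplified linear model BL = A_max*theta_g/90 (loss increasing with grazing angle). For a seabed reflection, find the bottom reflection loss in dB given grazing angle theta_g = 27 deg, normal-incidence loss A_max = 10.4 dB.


BL = A_max * theta_g / 90 = 10.4 * 27 / 90 = 3.12

3.12 dB


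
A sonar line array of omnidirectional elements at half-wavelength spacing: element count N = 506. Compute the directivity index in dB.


27.04 dB


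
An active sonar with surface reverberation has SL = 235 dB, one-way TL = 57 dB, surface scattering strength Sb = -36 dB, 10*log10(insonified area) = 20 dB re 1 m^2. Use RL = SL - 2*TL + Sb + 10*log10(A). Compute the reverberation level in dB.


RL = SL - 2*TL + Sb + 10*log10(A) = 235 - 2*57 + (-36) + 20 = 105

105 dB


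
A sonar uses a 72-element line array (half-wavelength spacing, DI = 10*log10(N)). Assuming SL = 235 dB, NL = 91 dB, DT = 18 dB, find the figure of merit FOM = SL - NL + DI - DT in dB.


144.57 dB


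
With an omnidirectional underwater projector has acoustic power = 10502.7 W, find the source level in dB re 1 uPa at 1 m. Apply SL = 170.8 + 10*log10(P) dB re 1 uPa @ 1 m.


SL = 170.8 + 10*log10(10502.7) = 170.8 + 40.21 = 211.01

211.01 dB


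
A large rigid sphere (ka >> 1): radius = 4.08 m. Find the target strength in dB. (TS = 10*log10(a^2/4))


TS = 10*log10(4.08^2 / 4) = 10*log10(4.1616) = 6.19

6.19 dB


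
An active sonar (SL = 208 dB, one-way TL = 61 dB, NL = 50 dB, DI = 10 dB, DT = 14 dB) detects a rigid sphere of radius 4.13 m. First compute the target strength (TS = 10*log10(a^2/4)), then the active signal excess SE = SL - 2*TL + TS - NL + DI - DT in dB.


Step 1: TS = 10*log10(4.13^2/4) = 6.3 dB
Step 2: SE = SL - 2*TL + TS - NL + DI - DT = 208 - 2*61 + (6.3) - 50 + 10 - 14 = 38.3

38.3 dB


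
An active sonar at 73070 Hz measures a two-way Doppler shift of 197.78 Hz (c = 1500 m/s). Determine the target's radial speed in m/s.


From fd = 2*f*v/c, v = c*fd/(2*f) = 1500 * 197.78 / (2*73070) = 2.03

2.03 m/s


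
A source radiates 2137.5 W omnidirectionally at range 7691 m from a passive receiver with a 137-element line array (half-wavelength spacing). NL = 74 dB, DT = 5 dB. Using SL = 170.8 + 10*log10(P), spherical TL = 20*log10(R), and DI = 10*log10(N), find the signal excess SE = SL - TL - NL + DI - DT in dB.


Step 1: SL = 170.8 + 10*log10(2137.5) = 204.1 dB
Step 2: TL = 20*log10(7691) = 77.72 dB
Step 3: DI = 10*log10(137) = 21.37 dB
Step 4: SE = SL - TL - NL + DI - DT = 204.1 - 77.72 - 74 + 21.37 - 5 = 68.75

68.75 dB


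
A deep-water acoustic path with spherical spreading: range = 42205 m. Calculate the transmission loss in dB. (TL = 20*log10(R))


TL = 20*log10(42205) = 92.51

92.51 dB


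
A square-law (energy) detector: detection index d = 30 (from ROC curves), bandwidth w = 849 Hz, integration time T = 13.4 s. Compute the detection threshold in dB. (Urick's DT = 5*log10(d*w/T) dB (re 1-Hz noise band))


DT = 5*log10(d*w/T) = 5*log10(30 * 849 / 13.4) = 5*log10(1900.75) = 16.39

16.39 dB


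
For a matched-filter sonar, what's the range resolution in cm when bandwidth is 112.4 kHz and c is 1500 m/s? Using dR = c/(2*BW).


0.67 cm


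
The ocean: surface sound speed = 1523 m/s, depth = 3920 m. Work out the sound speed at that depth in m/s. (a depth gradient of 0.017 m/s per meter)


1589.64 m/s


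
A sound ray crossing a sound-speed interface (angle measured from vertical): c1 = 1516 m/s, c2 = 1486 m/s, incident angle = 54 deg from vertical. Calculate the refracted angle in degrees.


sin(theta2) = (c2/c1)*sin(theta1) = (1486/1516)*sin(54 deg) = 0.79301
theta2 = arcsin(0.79301) = 52.47

52.47 deg


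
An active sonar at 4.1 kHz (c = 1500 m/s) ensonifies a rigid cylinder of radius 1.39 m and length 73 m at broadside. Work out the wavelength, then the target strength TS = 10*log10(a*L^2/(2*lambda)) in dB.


Step 1: lambda = c/f = 1500/4100 = 0.36585 m
Step 2: TS = 10*log10(a*L^2/(2*lambda)) = 10*log10(1.39*73^2/(2*0.36585)) = 40.05

40.05 dB


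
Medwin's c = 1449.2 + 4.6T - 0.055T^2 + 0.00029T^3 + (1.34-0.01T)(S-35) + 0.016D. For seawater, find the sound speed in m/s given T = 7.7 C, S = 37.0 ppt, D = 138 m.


1486.23 m/s


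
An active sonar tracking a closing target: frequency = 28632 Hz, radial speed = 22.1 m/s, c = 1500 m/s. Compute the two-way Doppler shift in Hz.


fd = 2*f*v/c = 2 * 28632 * 22.1 / 1500 = 843.69

843.69 Hz


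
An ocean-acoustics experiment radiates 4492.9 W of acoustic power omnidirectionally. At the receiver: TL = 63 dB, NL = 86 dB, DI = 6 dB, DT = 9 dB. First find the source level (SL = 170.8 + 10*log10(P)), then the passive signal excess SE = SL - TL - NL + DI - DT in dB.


Step 1: SL = 170.8 + 10*log10(4492.9) = 207.33 dB
Step 2: SE = SL - TL - NL + DI - DT = 207.33 - 63 - 86 + 6 - 9 = 55.33

55.33 dB


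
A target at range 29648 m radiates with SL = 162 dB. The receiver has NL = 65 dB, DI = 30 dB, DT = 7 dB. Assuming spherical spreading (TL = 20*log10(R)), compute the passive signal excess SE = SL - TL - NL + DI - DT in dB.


Step 1: TL = 20*log10(29648) = 89.44 dB
Step 2: SE = 162 - 89.44 - 65 + 30 - 7 = 30.56

30.56 dB


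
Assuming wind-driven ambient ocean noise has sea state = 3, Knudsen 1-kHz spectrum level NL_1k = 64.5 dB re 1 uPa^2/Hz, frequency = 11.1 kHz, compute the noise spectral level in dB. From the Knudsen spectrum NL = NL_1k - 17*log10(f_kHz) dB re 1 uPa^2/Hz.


NL = NL_1k - 17*log10(f_kHz) = 64.5 - 17*log10(11.1) = 64.5 - (17.77) = 46.73

46.73 dB


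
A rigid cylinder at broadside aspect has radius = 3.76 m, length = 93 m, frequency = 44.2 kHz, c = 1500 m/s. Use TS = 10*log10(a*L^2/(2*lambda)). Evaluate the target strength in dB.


56.8 dB


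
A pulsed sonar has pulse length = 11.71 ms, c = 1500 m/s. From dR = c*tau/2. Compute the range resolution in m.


dR = c*tau/2 = 1500 * 11.71e-3 / 2 = 8.7825

8.7825 m


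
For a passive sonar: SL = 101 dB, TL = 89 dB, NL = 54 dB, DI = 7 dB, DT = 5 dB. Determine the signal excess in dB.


-40 dB


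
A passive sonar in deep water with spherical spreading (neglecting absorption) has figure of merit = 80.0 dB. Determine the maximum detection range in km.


At max range FOM = TL, so 20*log10(R) = 80.0
R = 10^(80.0/20) = 10000.0 m = 10.0 km

10.0 km


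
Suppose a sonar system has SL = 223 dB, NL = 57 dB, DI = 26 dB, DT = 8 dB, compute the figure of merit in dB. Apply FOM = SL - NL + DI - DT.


184 dB


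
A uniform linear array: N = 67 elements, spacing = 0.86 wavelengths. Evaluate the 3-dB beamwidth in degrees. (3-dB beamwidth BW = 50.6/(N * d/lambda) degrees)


0.88 deg


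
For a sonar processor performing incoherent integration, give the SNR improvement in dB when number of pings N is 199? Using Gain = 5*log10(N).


Gain = 5*log10(199) = 11.49

11.49 dB


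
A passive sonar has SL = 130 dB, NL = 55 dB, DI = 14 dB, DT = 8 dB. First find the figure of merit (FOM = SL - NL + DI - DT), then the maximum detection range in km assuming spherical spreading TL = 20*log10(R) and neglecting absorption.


Step 1: FOM = SL - NL + DI - DT = 130 - 55 + 14 - 8 = 81 dB
Step 2: at max range FOM = TL = 20*log10(R), so R = 10^(81/20) = 11220.18 m = 11.22 km

11.22 km


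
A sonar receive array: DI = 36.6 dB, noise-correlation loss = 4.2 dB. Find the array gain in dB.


AG = DI - L_corr = 36.6 - 4.2 = 32.4

32.4 dB


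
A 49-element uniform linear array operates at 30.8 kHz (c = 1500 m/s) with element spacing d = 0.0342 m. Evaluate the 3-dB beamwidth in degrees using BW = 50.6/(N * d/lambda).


Step 1: lambda = 1500/30800 = 0.0487 m
Step 2: d/lambda = 0.0342/0.0487 = 0.7023
Step 3: BW = 50.6/(N * d/lambda) = 50.6/(49 * 0.7023) = 1.47

1.47 deg


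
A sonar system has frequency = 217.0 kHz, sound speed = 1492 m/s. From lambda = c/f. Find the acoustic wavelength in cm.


lambda = c/f = 1492 / 217000 = 0.0069 m = 0.69 cm

0.69 cm


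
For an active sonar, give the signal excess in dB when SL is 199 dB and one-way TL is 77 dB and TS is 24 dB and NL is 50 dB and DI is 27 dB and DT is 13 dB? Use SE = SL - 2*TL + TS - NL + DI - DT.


SE = SL - 2*TL + TS - NL + DI - DT = 199 - 2*77 + (24) - 50 + 27 - 13 = 33

33 dB


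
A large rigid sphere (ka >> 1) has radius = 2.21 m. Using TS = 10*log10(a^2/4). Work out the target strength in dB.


TS = 10*log10(2.21^2 / 4) = 10*log10(1.221025) = 0.87

0.87 dB


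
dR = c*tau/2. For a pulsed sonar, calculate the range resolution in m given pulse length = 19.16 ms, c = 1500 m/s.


dR = c*tau/2 = 1500 * 19.16e-3 / 2 = 14.37

14.37 m


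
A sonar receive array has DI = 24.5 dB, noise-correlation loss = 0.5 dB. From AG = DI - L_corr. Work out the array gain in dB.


AG = DI - L_corr = 24.5 - 0.5 = 24.0

24.0 dB


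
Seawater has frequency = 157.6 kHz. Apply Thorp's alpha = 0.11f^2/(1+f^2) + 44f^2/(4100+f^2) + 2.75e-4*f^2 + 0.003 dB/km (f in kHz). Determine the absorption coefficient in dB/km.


f^2 = 24837.76
alpha = 0.11*24837.76/(1+24837.76) + 44*24837.76/(4100+24837.76) + 2.75e-4*24837.76 + 0.003 = 44.709

44.709 dB/km


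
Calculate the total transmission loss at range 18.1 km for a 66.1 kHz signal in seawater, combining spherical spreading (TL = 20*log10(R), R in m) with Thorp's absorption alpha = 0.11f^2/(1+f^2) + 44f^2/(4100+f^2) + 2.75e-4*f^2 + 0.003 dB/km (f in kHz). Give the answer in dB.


519.8 dB


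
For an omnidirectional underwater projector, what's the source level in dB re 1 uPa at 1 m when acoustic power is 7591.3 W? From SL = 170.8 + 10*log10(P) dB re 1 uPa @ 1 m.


209.6 dB


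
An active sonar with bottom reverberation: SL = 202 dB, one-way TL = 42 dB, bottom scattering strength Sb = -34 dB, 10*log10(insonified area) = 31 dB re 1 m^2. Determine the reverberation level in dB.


115 dB


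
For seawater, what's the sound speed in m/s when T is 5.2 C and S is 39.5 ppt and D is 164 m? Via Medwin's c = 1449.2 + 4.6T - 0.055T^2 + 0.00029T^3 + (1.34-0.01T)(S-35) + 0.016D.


1480.09 m/s


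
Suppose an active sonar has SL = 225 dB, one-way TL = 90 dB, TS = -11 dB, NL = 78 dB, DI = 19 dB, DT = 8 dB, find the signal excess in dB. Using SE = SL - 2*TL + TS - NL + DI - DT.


SE = SL - 2*TL + TS - NL + DI - DT = 225 - 2*90 + (-11) - 78 + 19 - 8 = -33

-33 dB


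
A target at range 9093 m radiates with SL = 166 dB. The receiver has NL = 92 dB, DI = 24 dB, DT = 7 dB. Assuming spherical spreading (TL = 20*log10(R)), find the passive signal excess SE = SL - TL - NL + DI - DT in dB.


Step 1: TL = 20*log10(9093) = 79.17 dB
Step 2: SE = 166 - 79.17 - 92 + 24 - 7 = 11.83

11.83 dB


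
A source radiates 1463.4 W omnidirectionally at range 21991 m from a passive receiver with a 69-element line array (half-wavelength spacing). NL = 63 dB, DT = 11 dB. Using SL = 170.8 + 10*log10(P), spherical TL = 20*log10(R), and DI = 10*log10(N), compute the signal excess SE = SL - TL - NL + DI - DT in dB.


60.0 dB


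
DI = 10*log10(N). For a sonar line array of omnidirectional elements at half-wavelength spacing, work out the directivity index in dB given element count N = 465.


DI = 10*log10(465) = 26.67

26.67 dB


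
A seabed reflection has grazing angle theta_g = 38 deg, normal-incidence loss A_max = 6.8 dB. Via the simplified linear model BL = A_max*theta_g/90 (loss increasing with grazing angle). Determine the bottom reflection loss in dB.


BL = A_max * theta_g / 90 = 6.8 * 38 / 90 = 2.87

2.87 dB


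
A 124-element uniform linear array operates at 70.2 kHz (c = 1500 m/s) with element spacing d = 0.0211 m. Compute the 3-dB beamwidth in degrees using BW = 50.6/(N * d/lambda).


0.41 deg


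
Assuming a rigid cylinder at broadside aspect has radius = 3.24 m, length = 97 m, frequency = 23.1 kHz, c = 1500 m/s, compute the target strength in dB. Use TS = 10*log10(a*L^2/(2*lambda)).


lambda = 1500/23100 = 0.06494 m
TS = 10*log10(3.24*97^2/(2*0.06494)) = 53.71

53.71 dB


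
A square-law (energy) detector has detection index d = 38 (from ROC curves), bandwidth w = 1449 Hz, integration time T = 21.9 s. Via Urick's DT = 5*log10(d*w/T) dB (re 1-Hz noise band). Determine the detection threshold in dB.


DT = 5*log10(d*w/T) = 5*log10(38 * 1449 / 21.9) = 5*log10(2514.25) = 17.0

17.0 dB


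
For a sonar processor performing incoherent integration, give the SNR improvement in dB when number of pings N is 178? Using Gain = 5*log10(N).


11.25 dB


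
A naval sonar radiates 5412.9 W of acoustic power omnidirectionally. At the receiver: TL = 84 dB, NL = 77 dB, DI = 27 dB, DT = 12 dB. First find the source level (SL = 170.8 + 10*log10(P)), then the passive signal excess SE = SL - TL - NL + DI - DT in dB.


Step 1: SL = 170.8 + 10*log10(5412.9) = 208.13 dB
Step 2: SE = SL - TL - NL + DI - DT = 208.13 - 84 - 77 + 27 - 12 = 62.13

62.13 dB


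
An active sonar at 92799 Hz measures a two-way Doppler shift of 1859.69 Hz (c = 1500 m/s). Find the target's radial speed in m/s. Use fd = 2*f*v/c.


From fd = 2*f*v/c, v = c*fd/(2*f) = 1500 * 1859.69 / (2*92799) = 15.03

15.03 m/s


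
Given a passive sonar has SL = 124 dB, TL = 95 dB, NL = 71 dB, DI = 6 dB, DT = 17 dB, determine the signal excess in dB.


SE = SL - TL - NL + DI - DT = 124 - 95 - 71 + 6 - 17 = -53

-53 dB


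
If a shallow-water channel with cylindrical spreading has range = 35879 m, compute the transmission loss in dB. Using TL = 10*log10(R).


45.55 dB


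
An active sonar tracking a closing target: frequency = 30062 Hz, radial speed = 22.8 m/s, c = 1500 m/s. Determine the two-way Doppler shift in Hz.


fd = 2*f*v/c = 2 * 30062 * 22.8 / 1500 = 913.88

913.88 Hz


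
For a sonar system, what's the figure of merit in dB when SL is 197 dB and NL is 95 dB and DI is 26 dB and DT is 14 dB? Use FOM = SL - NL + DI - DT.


114 dB


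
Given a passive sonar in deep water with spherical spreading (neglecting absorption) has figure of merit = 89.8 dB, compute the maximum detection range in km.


At max range FOM = TL, so 20*log10(R) = 89.8
R = 10^(89.8/20) = 30902.95 m = 30.9 km

30.9 km


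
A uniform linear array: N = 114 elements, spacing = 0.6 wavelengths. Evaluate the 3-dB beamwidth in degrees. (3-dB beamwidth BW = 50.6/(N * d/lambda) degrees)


BW = 50.6 / (114 * 0.6) = 50.6 / 68.4 = 0.74

0.74 deg


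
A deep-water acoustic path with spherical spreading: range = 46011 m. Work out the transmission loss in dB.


TL = 20*log10(46011) = 93.26

93.26 dB


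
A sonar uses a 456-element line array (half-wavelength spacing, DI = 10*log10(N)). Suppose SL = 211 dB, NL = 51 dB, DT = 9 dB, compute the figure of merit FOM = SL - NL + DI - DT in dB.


Step 1: DI = 10*log10(456) = 26.59 dB
Step 2: FOM = SL - NL + DI - DT = 211 - 51 + 26.59 - 9 = 177.59

177.59 dB


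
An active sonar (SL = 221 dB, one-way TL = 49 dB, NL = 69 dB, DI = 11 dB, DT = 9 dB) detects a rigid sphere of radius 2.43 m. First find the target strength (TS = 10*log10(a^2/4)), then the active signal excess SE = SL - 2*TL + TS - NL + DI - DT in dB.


Step 1: TS = 10*log10(2.43^2/4) = 1.69 dB
Step 2: SE = SL - 2*TL + TS - NL + DI - DT = 221 - 2*49 + (1.69) - 69 + 11 - 9 = 57.69

57.69 dB


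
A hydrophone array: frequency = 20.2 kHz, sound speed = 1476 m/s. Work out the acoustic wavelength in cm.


7.31 cm


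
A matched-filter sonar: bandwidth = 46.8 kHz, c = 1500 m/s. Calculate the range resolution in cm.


dR = c/(2*BW) = 1500 / (2 * 46.8e3) = 0.016 m = 1.6 cm

1.6 cm


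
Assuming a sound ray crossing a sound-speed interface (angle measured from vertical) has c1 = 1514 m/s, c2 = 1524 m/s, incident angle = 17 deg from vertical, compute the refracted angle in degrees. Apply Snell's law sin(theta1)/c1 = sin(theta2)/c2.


sin(theta2) = (c2/c1)*sin(theta1) = (1524/1514)*sin(17 deg) = 0.2943
theta2 = arcsin(0.2943) = 17.12

17.12 deg


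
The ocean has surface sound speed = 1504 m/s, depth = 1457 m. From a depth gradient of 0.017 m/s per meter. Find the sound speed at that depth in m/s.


1528.769 m/s


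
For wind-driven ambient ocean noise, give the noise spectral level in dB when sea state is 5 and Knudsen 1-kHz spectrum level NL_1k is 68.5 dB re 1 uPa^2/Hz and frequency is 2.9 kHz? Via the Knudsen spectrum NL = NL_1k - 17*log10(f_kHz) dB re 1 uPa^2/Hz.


60.64 dB


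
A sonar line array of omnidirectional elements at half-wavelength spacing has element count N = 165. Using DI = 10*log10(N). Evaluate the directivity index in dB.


DI = 10*log10(165) = 22.17

22.17 dB


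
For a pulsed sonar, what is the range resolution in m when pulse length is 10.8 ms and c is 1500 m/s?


dR = c*tau/2 = 1500 * 10.8e-3 / 2 = 8.1

8.1 m


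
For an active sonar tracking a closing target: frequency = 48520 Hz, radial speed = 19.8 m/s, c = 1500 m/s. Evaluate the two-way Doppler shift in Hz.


fd = 2*f*v/c = 2 * 48520 * 19.8 / 1500 = 1280.93

1280.93 Hz


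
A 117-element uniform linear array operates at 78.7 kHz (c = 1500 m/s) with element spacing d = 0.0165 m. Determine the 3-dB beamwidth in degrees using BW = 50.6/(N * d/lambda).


Step 1: lambda = 1500/78700 = 0.01906 m
Step 2: d/lambda = 0.0165/0.01906 = 0.8657
Step 3: BW = 50.6/(N * d/lambda) = 50.6/(117 * 0.8657) = 0.5

0.5 deg


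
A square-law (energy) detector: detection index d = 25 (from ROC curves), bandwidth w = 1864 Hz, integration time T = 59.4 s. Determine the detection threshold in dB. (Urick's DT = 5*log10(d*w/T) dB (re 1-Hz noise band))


DT = 5*log10(d*w/T) = 5*log10(25 * 1864 / 59.4) = 5*log10(784.51) = 14.47

14.47 dB


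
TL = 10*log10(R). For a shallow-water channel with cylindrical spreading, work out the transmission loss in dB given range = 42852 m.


TL = 10*log10(42852) = 46.32

46.32 dB


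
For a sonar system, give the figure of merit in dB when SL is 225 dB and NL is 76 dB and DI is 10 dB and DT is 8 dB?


FOM = SL - NL + DI - DT = 225 - 76 + 10 - 8 = 151

151 dB


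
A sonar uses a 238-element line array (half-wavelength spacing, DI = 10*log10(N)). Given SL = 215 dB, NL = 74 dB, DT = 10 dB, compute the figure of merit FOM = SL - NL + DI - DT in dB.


Step 1: DI = 10*log10(238) = 23.77 dB
Step 2: FOM = SL - NL + DI - DT = 215 - 74 + 23.77 - 10 = 154.77

154.77 dB
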